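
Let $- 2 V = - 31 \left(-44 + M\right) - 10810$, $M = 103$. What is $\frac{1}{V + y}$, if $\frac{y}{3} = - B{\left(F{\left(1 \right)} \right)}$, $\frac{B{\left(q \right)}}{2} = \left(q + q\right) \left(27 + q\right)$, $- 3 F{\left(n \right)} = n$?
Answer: $\frac{6}{38557} \approx 0.00015561$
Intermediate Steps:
$F{\left(n \right)} = - \frac{n}{3}$
$B{\left(q \right)} = 4 q \left(27 + q\right)$ ($B{\left(q \right)} = 2 \left(q + q\right) \left(27 + q\right) = 2 \cdot 2 q \left(27 + q\right) = 4 q \left(27 + q\right)$)
$V = \frac{12639}{2}$ ($V = - \frac{- 31 \left(-44 + 103\right) - 10810}{2} = - \frac{\left(-31\right) 59 - 10810}{2} = - \frac{-1829 - 10810}{2} = \left(- \frac{1}{2}\right) \left(-12639\right) = \frac{12639}{2} \approx 6319.5$)
$y = \frac{320}{3}$ ($y = 3 \left(- 4 \left(\left(- \frac{1}{3}\right) 1\right) \left(27 - \frac{1}{3}\right)\right) = 3 \left(- \frac{4 \left(-1\right) \left(27 - \frac{1}{3}\right)}{3}\right) = 3 \left(- \frac{4 \left(-1\right) 80}{3 \cdot 3}\right) = 3 \left(\left(-1\right) \left(- \frac{320}{9}\right)\right) = 3 \cdot \frac{320}{9} = \frac{320}{3} \approx 106.67$)
$\frac{1}{V + y} = \frac{1}{\frac{12639}{2} + \frac{320}{3}} = \frac{1}{\frac{38557}{6}} = \frac{6}{38557}$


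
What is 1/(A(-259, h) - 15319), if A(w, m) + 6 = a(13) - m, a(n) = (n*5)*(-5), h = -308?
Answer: -1/15342 ≈ -6.5181e-5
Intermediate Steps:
a(n) = -25*n (a(n) = (5*n)*(-5) = -25*n)
A(w, m) = -331 - m (A(w, m) = -6 + (-25*13 - m) = -6 + (-325 - m) = -331 - m)
1/(A(-259, h) - 15319) = 1/((-331 - 1*(-308)) - 15319) = 1/((-331 + 308) - 15319) = 1/(-23 - 15319) = 1/(-15342) = -1/15342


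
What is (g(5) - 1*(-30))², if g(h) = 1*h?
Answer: 1225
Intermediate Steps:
g(h) = h
(g(5) - 1*(-30))² = (5 - 1*(-30))² = (5 + 30)² = 35² = 1225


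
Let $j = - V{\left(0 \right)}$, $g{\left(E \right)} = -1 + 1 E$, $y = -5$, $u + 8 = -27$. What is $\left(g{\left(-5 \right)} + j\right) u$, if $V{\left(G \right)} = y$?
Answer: $35$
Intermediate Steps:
$u = -35$ ($u = -8 - 27 = -35$)
$g{\left(E \right)} = -1 + E$
$V{\left(G \right)} = -5$
$j = 5$ ($j = \left(-1\right) \left(-5\right) = 5$)
$\left(g{\left(-5 \right)} + j\right) u = \left(\left(-1 - 5\right) + 5\right) \left(-35\right) = \left(-6 + 5\right) \left(-35\right) = \left(-1\right) \left(-35\right) = 35$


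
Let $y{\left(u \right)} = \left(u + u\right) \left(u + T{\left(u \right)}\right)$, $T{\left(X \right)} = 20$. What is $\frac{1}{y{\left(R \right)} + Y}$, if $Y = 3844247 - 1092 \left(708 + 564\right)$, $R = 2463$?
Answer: $\frac{1}{14686481} \approx 6.809 \cdot 10^{-8}$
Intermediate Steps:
$y{\left(u \right)} = 2 u \left(20 + u\right)$ ($y{\left(u \right)} = \left(u + u\right) \left(u + 20\right) = 2 u \left(20 + u\right)$)
$Y = 2455223$ ($Y = 3844247 - 1389024 = 2455223$)
$\frac{1}{y{\left(R \right)} + Y} = \frac{1}{2 \cdot 2463 \left(20 + 2463\right) + 2455223} = \frac{1}{2 \cdot 2463 \cdot 2483 + 2455223} = \frac{1}{12231258 + 2455223} = \frac{1}{14686481}$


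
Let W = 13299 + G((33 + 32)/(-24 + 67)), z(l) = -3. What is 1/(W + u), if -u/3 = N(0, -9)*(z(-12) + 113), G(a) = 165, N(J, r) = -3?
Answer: 1/14454 ≈ 6.9185e-5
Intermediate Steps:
u = 990 (u = -(-9)*(-3 + 113) = -(-9)*110 = -3*(-330) = 990)
W = 13464 (W = 13299 + 165 = 13464)
1/(W + u) = 1/(13464 + 990) = 1/14454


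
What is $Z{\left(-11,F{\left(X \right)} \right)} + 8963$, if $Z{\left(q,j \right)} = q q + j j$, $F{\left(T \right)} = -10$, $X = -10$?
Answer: $9184$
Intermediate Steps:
$Z{\left(q,j \right)} = j^{2} + q^{2}$ ($Z{\left(q,j \right)} = q^{2} + j^{2} = j^{2} + q^{2}$)
$Z{\left(-11,F{\left(X \right)} \right)} + 8963 = \left(\left(-10\right)^{2} + \left(-11\right)^{2}\right) + 8963 = \left(100 + 121\right) + 8963 = 221 + 8963 = 9184$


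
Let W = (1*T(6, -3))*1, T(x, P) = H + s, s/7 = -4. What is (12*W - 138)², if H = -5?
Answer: 285156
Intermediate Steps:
s = -28 (s = 7*(-4) = -28)
T(x, P) = -33 (T(x, P) = -5 - 28 = -33)
W = -33 (W = (1*(-33))*1 = -33*1 = -33)
(12*W - 138)² = (12*(-33) - 138)² = (-396 - 138)² = (-534)² = 285156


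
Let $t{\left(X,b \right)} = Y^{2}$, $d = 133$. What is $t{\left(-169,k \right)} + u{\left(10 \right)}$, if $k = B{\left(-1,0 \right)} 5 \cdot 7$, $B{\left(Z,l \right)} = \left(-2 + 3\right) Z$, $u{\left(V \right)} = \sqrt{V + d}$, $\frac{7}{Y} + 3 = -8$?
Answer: $\frac{49}{121} + \sqrt{143} \approx 12.363$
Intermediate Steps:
$Y = - \frac{7}{11}$ ($Y = \frac{7}{-3 - 8} = \frac{7}{-11} = 7 \left(- \frac{1}{11}\right) = - \frac{7}{11} \approx -0.63636$)
$u{\left(V \right)} = \sqrt{133 + V}$ ($u{\left(V \right)} = \sqrt{V + 133} = \sqrt{133 + V}$)
$B{\left(Z,l \right)} = Z$ ($B{\left(Z,l \right)} = 1 Z = Z$)
$k = -35$ ($k = \left(-1\right) 5 \cdot 7 = \left(-5\right) 7 = -35$)
$t{\left(X,b \right)} = \frac{49}{121}$ ($t{\left(X,b \right)} = \left(- \frac{7}{11}\right)^{2} = \frac{49}{121}$)
$t{\left(-169,k \right)} + u{\left(10 \right)} = \frac{49}{121} + \sqrt{133 + 10} = \frac{49}{121} + \sqrt{143}$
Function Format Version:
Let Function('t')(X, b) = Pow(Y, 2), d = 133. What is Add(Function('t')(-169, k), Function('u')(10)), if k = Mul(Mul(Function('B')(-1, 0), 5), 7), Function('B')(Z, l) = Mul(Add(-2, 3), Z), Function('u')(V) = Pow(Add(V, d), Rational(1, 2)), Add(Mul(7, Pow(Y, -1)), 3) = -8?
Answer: Add(Rational(49, 121), Pow(143, Rational(1, 2))) ≈ 12.363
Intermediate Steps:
Y = Rational(-7, 11) (Y = Mul(7, Pow(Add(-3, -8), -1)) = Mul(7, Pow(-11, -1)) = Mul(7, Rational(-1, 11)) = Rational(-7, 11) ≈ -0.63636)
Function('u')(V) = Pow(Add(133, V), Rational(1, 2)) (Function('u')(V) = Pow(Add(V, 133), Rational(1, 2)) = Pow(Add(133, V), Rational(1, 2)))
Function('B')(Z, l) = Z (Function('B')(Z, l) = Mul(1, Z) = Z)
k = -35 (k = Mul(Mul(-1, 5), 7) = Mul(-5, 7) = -35)
Function('t')(X, b) = Rational(49, 121) (Function('t')(X, b) = Pow(Rational(-7, 11), 2) = Rational(49, 121))
Add(Function('t')(-169, k), Function('u')(10)) = Add(Rational(49, 121), Pow(Add(133, 10), Rational(1, 2))) = Add(Rational(49, 121), Pow(143, Rational(1, 2)))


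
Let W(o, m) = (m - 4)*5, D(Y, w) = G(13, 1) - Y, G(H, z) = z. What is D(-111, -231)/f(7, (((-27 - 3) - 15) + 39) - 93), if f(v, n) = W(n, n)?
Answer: -112/515 ≈ -0.21748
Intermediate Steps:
D(Y, w) = 1 - Y
W(o, m) = -20 + 5*m (W(o, m) = (-4 + m)*5 = -20 + 5*m)
f(v, n) = -20 + 5*n
D(-111, -231)/f(7, (((-27 - 3) - 15) + 39) - 93) = (1 - 1*(-111))/(-20 + 5*((((-27 - 3) - 15) + 39) - 93)) = (1 + 111)/(-20 + 5*(((-30 - 15) + 39) - 93)) = 112/(-20 + 5*((-45 + 39) - 93)) = 112/(-20 + 5*(-6 - 93)) = 112/(-20 + 5*(-99)) = 112/(-20 - 495) = 112/(-515) = 112*(-1/515) = -112/515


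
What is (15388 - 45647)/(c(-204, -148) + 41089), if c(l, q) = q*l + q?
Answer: -30259/71133 ≈ -0.42539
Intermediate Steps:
c(l, q) = q + l*q (c(l, q) = l*q + q = q + l*q)
(15388 - 45647)/(c(-204, -148) + 41089) = (15388 - 45647)/(-148*(1 - 204) + 41089) = -30259/(-148*(-203) + 41089) = -30259/(30044 + 41089) = -30259/71133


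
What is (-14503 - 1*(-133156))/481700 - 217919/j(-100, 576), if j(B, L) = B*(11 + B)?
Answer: -519577853/21435650 ≈ -24.239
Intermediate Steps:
(-14503 - 1*(-133156))/481700 - 217919/j(-100, 576) = (-14503 - 1*(-133156))/481700 - 217919*(-1/(100*(11 - 100))) = (-14503 + 133156)*(1/481700) - 217919/((-100*(-89))) = 118653*(1/481700) - 217919/8900 = 118653/481700 - 217919*1/8900 = 118653/481700 - 217919/8900 = -519577853/21435650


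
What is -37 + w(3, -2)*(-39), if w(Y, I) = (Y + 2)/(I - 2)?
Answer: 47/4 ≈ 11.750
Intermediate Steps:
w(Y, I) = (2 + Y)/(-2 + I)
-37 + w(3, -2)*(-39) = -37 + ((2 + 3)/(-2 - 2))*(-39) = -37 + (5/(-4))*(-39) = -37 - 1/4*5*(-39) = -37 - 5/4*(-39) = -37 + 195/4 = 47/4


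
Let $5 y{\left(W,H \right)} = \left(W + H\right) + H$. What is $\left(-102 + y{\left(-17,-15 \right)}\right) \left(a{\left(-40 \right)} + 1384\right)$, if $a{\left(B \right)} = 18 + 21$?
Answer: $- \frac{792611}{5} \approx -1.5852 \cdot 10^{5}$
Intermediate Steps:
$y{\left(W,H \right)} = \frac{W}{5} + \frac{2 H}{5}$ ($y{\left(W,H \right)} = \frac{\left(W + H\right) + H}{5} = \frac{\left(H + W\right) + H}{5} = \frac{W + 2 H}{5} = \frac{W}{5} + \frac{2 H}{5}$)
$a{\left(B \right)} = 39$
$\left(-102 + y{\left(-17,-15 \right)}\right) \left(a{\left(-40 \right)} + 1384\right) = \left(-102 + \left(\frac{1}{5} \left(-17\right) + \frac{2}{5} \left(-15\right)\right)\right) \left(39 + 1384\right) = \left(-102 - \frac{47}{5}\right) 1423 = \left(- \frac{557}{5}\right) 1423 = - \frac{792611}{5}$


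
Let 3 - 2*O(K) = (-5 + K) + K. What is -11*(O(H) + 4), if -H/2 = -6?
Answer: 44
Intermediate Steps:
H = 12 (H = -2*(-6) = 12)
O(K) = 4 - K (O(K) = 3/2 - ((-5 + K) + K)/2 = 3/2 - (-5 + 2*K)/2 = 3/2 + (5/2 - K) = 4 - K)
-11*(O(H) + 4) = -11*((4 - 1*12) + 4) = -11*((4 - 12) + 4) = -11*(-8 + 4) = -11*(-4) = 44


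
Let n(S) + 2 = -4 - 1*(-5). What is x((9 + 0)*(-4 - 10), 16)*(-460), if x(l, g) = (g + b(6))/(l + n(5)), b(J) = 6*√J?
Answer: 7360/127 + 2760*√6/127 ≈ 111.19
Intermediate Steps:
n(S) = -1 (n(S) = -2 + (-4 - 1*(-5)) = -2 + (-4 + 5) = -2 + 1 = -1)
x(l, g) = (g + 6*√6)/(-1 + l) (x(l, g) = (g + 6*√6)/(l - 1) = (g + 6*√6)/(-1 + l))
x((9 + 0)*(-4 - 10), 16)*(-460) = ((16 + 6*√6)/(-1 + (9 + 0)*(-4 - 10)))*(-460) = ((16 + 6*√6)/(-1 + 9*(-14)))*(-460) = ((16 + 6*√6)/(-1 - 126))*(-460) = ((16 + 6*√6)/(-127))*(-460) = -(16 + 6*√6)/127*(-460) = (-16/127 - 6*√6/127)*(-460) = 7360/127 + 2760*√6/127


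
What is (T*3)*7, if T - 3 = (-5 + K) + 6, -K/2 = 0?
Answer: 84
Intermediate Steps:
K = 0 (K = -2*0 = 0)
T = 4 (T = 3 + ((-5 + 0) + 6) = 3 + (-5 + 6) = 3 + 1 = 4)
(T*3)*7 = (4*3)*7 = 12*7 = 84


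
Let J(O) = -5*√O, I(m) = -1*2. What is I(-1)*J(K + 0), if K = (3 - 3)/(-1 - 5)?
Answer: 0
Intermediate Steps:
K = 0 (K = 0/(-6) = 0*(-⅙) = 0)
I(m) = -2
I(-1)*J(K + 0) = -(-10)*√(0 + 0) = -(-10)*√0 = -(-10)*0 = -2*0 = 0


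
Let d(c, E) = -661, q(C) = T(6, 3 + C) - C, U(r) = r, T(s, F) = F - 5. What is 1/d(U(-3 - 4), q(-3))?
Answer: -1/661 ≈ -0.0015129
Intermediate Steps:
T(s, F) = -5 + F
q(C) = -2 (q(C) = (-5 + (3 + C)) - C = (-2 + C) - C = -2)
1/d(U(-3 - 4), q(-3)) = 1/(-661) = -1/661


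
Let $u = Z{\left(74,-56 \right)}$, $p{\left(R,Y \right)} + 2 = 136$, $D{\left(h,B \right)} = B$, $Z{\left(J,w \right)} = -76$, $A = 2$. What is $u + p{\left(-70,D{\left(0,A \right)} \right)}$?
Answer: $58$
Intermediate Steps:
$p{\left(R,Y \right)} = 134$ ($p{\left(R,Y \right)} = -2 + 136 = 134$)
$u = -76$
$u + p{\left(-70,D{\left(0,A \right)} \right)} = -76 + 134 = 58$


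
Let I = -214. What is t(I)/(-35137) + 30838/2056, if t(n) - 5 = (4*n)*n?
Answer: 353459111/36120836 ≈ 9.7855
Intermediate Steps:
t(n) = 5 + 4*n**2 (t(n) = 5 + (4*n)*n = 5 + 4*n**2)
t(I)/(-35137) + 30838/2056 = (5 + 4*(-214)**2)/(-35137) + 30838/2056 = (5 + 4*45796)*(-1/35137) + 30838*(1/2056) = (5 + 183184)*(-1/35137) + 15419/1028 = 183189*(-1/35137) + 15419/1028 = -183189/35137 + 15419/1028 = 353459111/36120836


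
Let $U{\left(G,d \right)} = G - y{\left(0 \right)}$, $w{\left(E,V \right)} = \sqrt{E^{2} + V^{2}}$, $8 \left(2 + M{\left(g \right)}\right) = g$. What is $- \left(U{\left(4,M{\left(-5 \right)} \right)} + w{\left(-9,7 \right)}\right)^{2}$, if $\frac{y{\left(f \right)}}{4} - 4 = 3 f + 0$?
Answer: $-274 + 24 \sqrt{130} \approx -0.3579$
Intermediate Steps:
$y{\left(f \right)} = 16 + 12 f$ ($y{\left(f \right)} = 16 + 4 \left(3 f + 0\right) = 16 + 4 \cdot 3 f = 16 + 12 f$)
$M{\left(g \right)} = -2 + \frac{g}{8}$
$U{\left(G,d \right)} = -16 + G$ ($U{\left(G,d \right)} = G - \left(16 + 12 \cdot 0\right) = G - \left(16 + 0\right) = G - 16 = -16 + G$)
$- \left(U{\left(4,M{\left(-5 \right)} \right)} + w{\left(-9,7 \right)}\right)^{2} = - \left(\left(-16 + 4\right) + \sqrt{\left(-9\right)^{2} + 7^{2}}\right)^{2} = - \left(-12 + \sqrt{81 + 49}\right)^{2} = - \left(-12 + \sqrt{130}\right)^{2}$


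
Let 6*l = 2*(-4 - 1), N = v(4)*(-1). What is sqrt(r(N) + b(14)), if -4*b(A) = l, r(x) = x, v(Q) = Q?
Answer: I*sqrt(129)/6 ≈ 1.893*I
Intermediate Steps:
N = -4 (N = 4*(-1) = -4)
l = -5/3 (l = (2*(-4 - 1))/6 = (2*(-5))/6 = (1/6)*(-10) = -5/3 ≈ -1.6667)
b(A) = 5/12 (b(A) = -1/4*(-5/3) = 5/12)
sqrt(r(N) + b(14)) = sqrt(-4 + 5/12) = sqrt(-43/12) = I*sqrt(129)/6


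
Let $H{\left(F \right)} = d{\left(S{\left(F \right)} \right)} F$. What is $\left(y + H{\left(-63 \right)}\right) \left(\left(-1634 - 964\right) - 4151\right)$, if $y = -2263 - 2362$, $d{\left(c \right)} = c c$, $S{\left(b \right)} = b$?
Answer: $1718781328$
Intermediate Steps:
$d{\left(c \right)} = c^{2}$
$y = -4625$
$H{\left(F \right)} = F^{3}$ ($H{\left(F \right)} = F^{2} F = F^{3}$)
$\left(y + H{\left(-63 \right)}\right) \left(\left(-1634 - 964\right) - 4151\right) = \left(-4625 + \left(-63\right)^{3}\right) \left(\left(-1634 - 964\right) - 4151\right) = \left(-4625 - 250047\right) \left(-2598 - 4151\right) = \left(-254672\right) \left(-6749\right) = 1718781328$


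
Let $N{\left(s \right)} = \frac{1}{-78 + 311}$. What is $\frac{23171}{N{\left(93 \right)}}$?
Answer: $5398843$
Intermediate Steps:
$N{\left(s \right)} = \frac{1}{233}$
$\frac{23171}{N{\left(93 \right)}} = 23171 \frac{1}{\frac{1}{233}} = 23171 \cdot 233 = 5398843$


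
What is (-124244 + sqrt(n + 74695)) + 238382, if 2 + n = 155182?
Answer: 114138 + 5*sqrt(9195) ≈ 1.1462e+5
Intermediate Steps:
n = 155180 (n = -2 + 155182 = 155180)
(-124244 + sqrt(n + 74695)) + 238382 = (-124244 + sqrt(155180 + 74695)) + 238382 = (-124244 + sqrt(229875)) + 238382 = (-124244 + 5*sqrt(9195)) + 238382 = 114138 + 5*sqrt(9195)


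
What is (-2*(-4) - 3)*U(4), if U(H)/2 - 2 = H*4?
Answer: 180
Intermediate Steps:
U(H) = 4 + 8*H (U(H) = 4 + 2*(H*4) = 4 + 2*(4*H) = 4 + 8*H)
(-2*(-4) - 3)*U(4) = (-2*(-4) - 3)*(4 + 8*4) = (8 - 3)*(4 + 32) = 5*36 = 180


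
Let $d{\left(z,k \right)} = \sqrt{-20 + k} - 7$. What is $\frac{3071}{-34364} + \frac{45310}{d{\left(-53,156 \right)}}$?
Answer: $\frac{10898962703}{2989668} + \frac{90620 \sqrt{34}}{87} \approx 9719.1$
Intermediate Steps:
$d{\left(z,k \right)} = -7 + \sqrt{-20 + k}$
$\frac{3071}{-34364} + \frac{45310}{d{\left(-53,156 \right)}} = \frac{3071}{-34364} + \frac{45310}{-7 + \sqrt{-20 + 156}} = 3071 \left(- \frac{1}{34364}\right) + \frac{45310}{-7 + \sqrt{136}} = - \frac{3071}{34364} + \frac{45310}{-7 + 2 \sqrt{34}}$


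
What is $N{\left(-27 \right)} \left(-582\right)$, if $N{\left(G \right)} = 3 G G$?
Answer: $-1272834$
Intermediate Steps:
$N{\left(G \right)} = 3 G^{2}$
$N{\left(-27 \right)} \left(-582\right) = 3 \left(-27\right)^{2} \left(-582\right) = 3 \cdot 729 \left(-582\right) = 2187 \left(-582\right) = -1272834$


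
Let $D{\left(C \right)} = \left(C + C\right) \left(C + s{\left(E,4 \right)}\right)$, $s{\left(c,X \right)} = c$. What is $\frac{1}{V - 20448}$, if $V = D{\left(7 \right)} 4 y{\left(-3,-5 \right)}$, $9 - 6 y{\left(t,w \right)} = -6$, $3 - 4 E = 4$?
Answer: $- \frac{1}{19503} \approx -5.1274 \cdot 10^{-5}$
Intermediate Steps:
$E = - \frac{1}{4}$ ($E = \frac{3}{4} - 1 = - \frac{1}{4} \approx -0.25$)
$y{\left(t,w \right)} = \frac{5}{2}$ ($y{\left(t,w \right)} = \frac{3}{2} - -1 = \frac{3}{2} + 1 = \frac{5}{2}$)
$D{\left(C \right)} = 2 C \left(- \frac{1}{4} + C\right)$ ($D{\left(C \right)} = \left(C + C\right) \left(C - \frac{1}{4}\right) = 2 C \left(- \frac{1}{4} + C\right)$)
$V = 945$ ($V = \frac{1}{2} \cdot 7 \left(-1 + 4 \cdot 7\right) 4 \cdot \frac{5}{2} = \frac{1}{2} \cdot 7 \left(-1 + 28\right) 4 \cdot \frac{5}{2} = \frac{1}{2} \cdot 7 \cdot 27 \cdot 4 \cdot \frac{5}{2} = \frac{189}{2} \cdot 4 \cdot \frac{5}{2} = 378 \cdot \frac{5}{2} = 945$)
$\frac{1}{V - 20448} = \frac{1}{945 - 20448} = \frac{1}{-19503} = - \frac{1}{19503}$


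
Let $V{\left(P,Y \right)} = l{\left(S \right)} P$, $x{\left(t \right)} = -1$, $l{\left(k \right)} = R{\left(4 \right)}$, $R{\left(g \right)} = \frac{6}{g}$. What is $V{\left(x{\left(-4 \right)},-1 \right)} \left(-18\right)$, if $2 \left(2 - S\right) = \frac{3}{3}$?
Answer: $27$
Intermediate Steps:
$S = \frac{3}{2}$ ($S = 2 - \frac{3 \cdot \frac{1}{3}}{2} = 2 - \frac{1}{2} = \frac{3}{2} \approx 1.5$)
$l{\left(k \right)} = \frac{3}{2}$ ($l{\left(k \right)} = \frac{6}{4} = 6 \cdot \frac{1}{4} = \frac{3}{2}$)
$V{\left(P,Y \right)} = \frac{3 P}{2}$
$V{\left(x{\left(-4 \right)},-1 \right)} \left(-18\right) = \frac{3}{2} \left(-1\right) \left(-18\right) = \left(- \frac{3}{2}\right) \left(-18\right) = 27$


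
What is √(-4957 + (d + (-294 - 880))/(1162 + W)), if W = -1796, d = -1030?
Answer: I*√497774639/317 ≈ 70.381*I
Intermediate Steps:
√(-4957 + (d + (-294 - 880))/(1162 + W)) = √(-4957 + (-1030 + (-294 - 880))/(1162 - 1796)) = √(-4957 + (-1030 - 1174)/(-634)) = √(-4957 - 2204*(-1/634)) = √(-4957 + 1102/317) = √(-1570267/317) = I*√497774639/317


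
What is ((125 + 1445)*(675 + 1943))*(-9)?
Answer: -36992340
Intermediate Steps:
((125 + 1445)*(675 + 1943))*(-9) = (1570*2618)*(-9) = 4110260*(-9) = -36992340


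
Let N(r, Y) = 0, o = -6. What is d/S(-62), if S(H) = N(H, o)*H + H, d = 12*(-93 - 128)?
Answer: 1326/31 ≈ 42.774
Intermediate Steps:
d = -2652 (d = 12*(-221) = -2652)
S(H) = H (S(H) = 0*H + H = 0 + H = H)
d/S(-62) = -2652/(-62) = -2652*(-1/62) = 1326/31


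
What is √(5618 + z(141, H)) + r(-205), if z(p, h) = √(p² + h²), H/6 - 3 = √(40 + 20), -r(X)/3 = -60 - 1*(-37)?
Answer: 69 + √(5618 + 3*√(2485 + 48*√15)) ≈ 144.98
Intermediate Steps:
r(X) = 69 (r(X) = -3*(-60 - 1*(-37)) = -3*(-60 + 37) = -3*(-23) = 69)
H = 18 + 12*√15 (H = 18 + 6*√(40 + 20) = 18 + 6*√60 = 18 + 6*(2*√15) = 18 + 12*√15 ≈ 64.476)
z(p, h) = √(h² + p²)
√(5618 + z(141, H)) + r(-205) = √(5618 + √((18 + 12*√15)² + 141²)) + 69 = √(5618 + √((18 + 12*√15)² + 19881)) + 69 = √(5618 + √(19881 + (18 + 12*√15)²)) + 69 = 69 + √(5618 + √(19881 + (18 + 12*√15)²))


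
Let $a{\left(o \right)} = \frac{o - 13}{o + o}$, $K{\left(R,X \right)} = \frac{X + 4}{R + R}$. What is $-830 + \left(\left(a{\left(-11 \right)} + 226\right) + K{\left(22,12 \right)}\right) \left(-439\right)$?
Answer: $- \frac{1107508}{11} \approx -1.0068 \cdot 10^{5}$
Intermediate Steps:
$K{\left(R,X \right)} = \frac{4 + X}{2 R}$
$a{\left(o \right)} = \frac{-13 + o}{2 o}$
$-830 + \left(\left(a{\left(-11 \right)} + 226\right) + K{\left(22,12 \right)}\right) \left(-439\right) = -830 + \left(\left(\frac{-13 - 11}{2 \left(-11\right)} + 226\right) + \frac{4 + 12}{2 \cdot 22}\right) \left(-439\right) = -830 + \left(\left(\frac{1}{2} \left(- \frac{1}{11}\right) \left(-24\right) + 226\right) + \frac{1}{2} \cdot \frac{1}{22} \cdot 16\right) \left(-439\right) = -830 + \left(\left(\frac{12}{11} + 226\right) + \frac{4}{11}\right) \left(-439\right) = -830 + \left(\frac{2498}{11} + \frac{4}{11}\right) \left(-439\right) = -830 + \frac{2502}{11} \left(-439\right) = -830 - \frac{1098378}{11} = - \frac{1107508}{11}$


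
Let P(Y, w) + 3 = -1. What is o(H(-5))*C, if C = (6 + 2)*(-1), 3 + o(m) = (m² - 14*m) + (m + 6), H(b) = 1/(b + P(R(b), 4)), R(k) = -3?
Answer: -2888/81 ≈ -35.654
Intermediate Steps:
P(Y, w) = -4 (P(Y, w) = -3 - 1 = -4)
H(b) = 1/(-4 + b) (H(b) = 1/(b - 4) = 1/(-4 + b))
o(m) = 3 + m² - 13*m (o(m) = -3 + ((m² - 14*m) + (m + 6)) = -3 + ((m² - 14*m) + (6 + m)) = -3 + (6 + m² - 13*m) = 3 + m² - 13*m)
C = -8 (C = 8*(-1) = -8)
o(H(-5))*C = (3 + (1/(-4 - 5))² - 13/(-4 - 5))*(-8) = (3 + (1/(-9))² - 13/(-9))*(-8) = (3 + (-⅑)² - 13*(-⅑))*(-8) = (3 + 1/81 + 13/9)*(-8) = (361/81)*(-8) = -2888/81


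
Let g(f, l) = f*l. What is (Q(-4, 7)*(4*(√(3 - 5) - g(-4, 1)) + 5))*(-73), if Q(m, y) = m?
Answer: 6132 + 1168*I*√2 ≈ 6132.0 + 1651.8*I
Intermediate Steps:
(Q(-4, 7)*(4*(√(3 - 5) - g(-4, 1)) + 5))*(-73) = -4*(4*(√(3 - 5) - (-4)) + 5)*(-73) = -4*(4*(√(-2) - 1*(-4)) + 5)*(-73) = -4*(4*(I*√2 + 4) + 5)*(-73) = -4*(4*(4 + I*√2) + 5)*(-73) = -4*((16 + 4*I*√2) + 5)*(-73) = -4*(21 + 4*I*√2)*(-73) = (-84 - 16*I*√2)*(-73) = 6132 + 1168*I*√2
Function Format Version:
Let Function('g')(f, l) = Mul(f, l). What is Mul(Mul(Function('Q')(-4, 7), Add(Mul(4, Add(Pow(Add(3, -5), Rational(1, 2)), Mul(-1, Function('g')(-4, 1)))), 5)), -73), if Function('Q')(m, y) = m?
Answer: Add(6132, Mul(1168, I, Pow(2, Rational(1, 2)))) ≈ Add(6132.0, Mul(1651.8, I))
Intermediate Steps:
Mul(Mul(Function('Q')(-4, 7), Add(Mul(4, Add(Pow(Add(3, -5), Rational(1, 2)), Mul(-1, Function('g')(-4, 1)))), 5)), -73) = Mul(Mul(-4, Add(Mul(4, Add(Pow(Add(3, -5), Rational(1, 2)), Mul(-1, Mul(-4, 1)))), 5)), -73) = Mul(Mul(-4, Add(Mul(4, Add(Pow(-2, Rational(1, 2)), Mul(-1, -4))), 5)), -73) = Mul(Mul(-4, Add(Mul(4, Add(Mul(I, Pow(2, Rational(1, 2))), 4)), 5)), -73) = Mul(Mul(-4, Add(Mul(4, Add(4, Mul(I, Pow(2, Rational(1, 2))))), 5)), -73) = Mul(Mul(-4, Add(Add(16, Mul(4, I, Pow(2, Rational(1, 2)))), 5)), -73) = Mul(Mul(-4, Add(21, Mul(4, I, Pow(2, Rational(1, 2))))), -73) = Mul(Add(-84, Mul(-16, I, Pow(2, Rational(1, 2)))), -73) = Add(6132, Mul(1168, I, Pow(2, Rational(1, 2))))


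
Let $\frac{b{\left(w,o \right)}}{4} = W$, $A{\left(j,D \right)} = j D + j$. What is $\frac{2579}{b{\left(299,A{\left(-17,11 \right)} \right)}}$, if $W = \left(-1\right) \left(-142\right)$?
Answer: $\frac{2579}{568} \approx 4.5405$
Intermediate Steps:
$A{\left(j,D \right)} = j + D j$ ($A{\left(j,D \right)} = D j + j = j + D j$)
$W = 142$
$b{\left(w,o \right)} = 568$ ($b{\left(w,o \right)} = 4 \cdot 142 = 568$)
$\frac{2579}{b{\left(299,A{\left(-17,11 \right)} \right)}} = \frac{2579}{568}$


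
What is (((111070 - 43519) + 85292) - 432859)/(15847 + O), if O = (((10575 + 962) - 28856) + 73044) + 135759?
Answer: -280016/207331 ≈ -1.3506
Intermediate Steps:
O = 191484 (O = ((11537 - 28856) + 73044) + 135759 = (-17319 + 73044) + 135759 = 55725 + 135759 = 191484)
(((111070 - 43519) + 85292) - 432859)/(15847 + O) = (((111070 - 43519) + 85292) - 432859)/(15847 + 191484) = ((67551 + 85292) - 432859)/207331 = (152843 - 432859)*(1/207331) = -280016*1/207331 = -280016/207331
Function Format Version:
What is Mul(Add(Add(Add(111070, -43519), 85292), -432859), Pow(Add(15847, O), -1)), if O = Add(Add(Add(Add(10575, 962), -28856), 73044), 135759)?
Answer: Rational(-280016, 207331) ≈ -1.3506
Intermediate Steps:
O = 191484 (O = Add(Add(Add(11537, -28856), 73044), 135759) = Add(Add(-17319, 73044), 135759) = Add(55725, 135759) = 191484)
Mul(Add(Add(Add(111070, -43519), 85292), -432859), Pow(Add(15847, O), -1)) = Mul(Add(Add(Add(111070, -43519), 85292), -432859), Pow(Add(15847, 191484), -1)) = Mul(Add(Add(67551, 85292), -432859), Pow(207331, -1)) = Mul(Add(152843, -432859), Rational(1, 207331)) = Mul(-280016, Rational(1, 207331)) = Rational(-280016, 207331)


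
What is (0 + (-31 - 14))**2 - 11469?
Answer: -9444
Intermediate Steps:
(0 + (-31 - 14))**2 - 11469 = (0 - 45)**2 - 11469 = (-45)**2 - 11469 = 2025 - 11469 = -9444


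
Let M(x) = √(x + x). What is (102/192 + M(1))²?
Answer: 2337/1024 + 17*√2/16 ≈ 3.7848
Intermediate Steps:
M(x) = √2*√x (M(x) = √(2*x) = √2*√x)
(102/192 + M(1))² = (102/192 + √2*√1)² = (102*(1/192) + √2*1)² = (17/32 + √2)²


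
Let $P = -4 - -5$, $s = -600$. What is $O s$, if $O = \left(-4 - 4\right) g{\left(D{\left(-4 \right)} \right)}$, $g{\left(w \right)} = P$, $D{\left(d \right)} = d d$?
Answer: $4800$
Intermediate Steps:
$P = 1$ ($P = -4 + 5 = 1$)
$D{\left(d \right)} = d^{2}$
$g{\left(w \right)} = 1$
$O = -8$ ($O = \left(-4 - 4\right) 1 = \left(-8\right) 1 = -8$)
$O s = \left(-8\right) \left(-600\right) = 4800$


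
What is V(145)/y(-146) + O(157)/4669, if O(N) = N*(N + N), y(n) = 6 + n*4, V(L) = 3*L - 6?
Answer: 26491243/2698682 ≈ 9.8164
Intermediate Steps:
V(L) = -6 + 3*L
y(n) = 6 + 4*n
O(N) = 2*N² (O(N) = N*(2*N) = 2*N²)
V(145)/y(-146) + O(157)/4669 = (-6 + 3*145)/(6 + 4*(-146)) + (2*157²)/4669 = (-6 + 435)/(6 - 584) + (2*24649)*(1/4669) = 429/(-578) + 49298*(1/4669) = 429*(-1/578) + 49298/4669 = -429/578 + 49298/4669 = 26491243/2698682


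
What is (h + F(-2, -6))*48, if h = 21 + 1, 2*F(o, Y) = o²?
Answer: 1152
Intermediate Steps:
F(o, Y) = o²/2
h = 22
(h + F(-2, -6))*48 = (22 + (½)*(-2)²)*48 = (22 + (½)*4)*48 = (22 + 2)*48 = 24*48 = 1152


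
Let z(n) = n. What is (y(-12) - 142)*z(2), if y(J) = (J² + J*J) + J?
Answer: 268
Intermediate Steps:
y(J) = J + 2*J² (y(J) = (J² + J²) + J = 2*J² + J = J + 2*J²)
(y(-12) - 142)*z(2) = (-12*(1 + 2*(-12)) - 142)*2 = (-12*(1 - 24) - 142)*2 = (-12*(-23) - 142)*2 = (276 - 142)*2 = 134*2 = 268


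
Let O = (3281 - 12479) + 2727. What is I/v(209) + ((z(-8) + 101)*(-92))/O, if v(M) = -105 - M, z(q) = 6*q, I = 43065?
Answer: -277142551/2031894 ≈ -136.40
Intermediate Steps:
O = -6471 (O = -9198 + 2727 = -6471)
I/v(209) + ((z(-8) + 101)*(-92))/O = 43065/(-105 - 1*209) + ((6*(-8) + 101)*(-92))/(-6471) = 43065/(-105 - 209) + ((-48 + 101)*(-92))*(-1/6471) = 43065/(-314) + (53*(-92))*(-1/6471) = 43065*(-1/314) - 4876*(-1/6471) = -43065/314 + 4876/6471 = -277142551/2031894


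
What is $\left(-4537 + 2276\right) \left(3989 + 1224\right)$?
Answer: $-11786593$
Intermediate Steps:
$\left(-4537 + 2276\right) \left(3989 + 1224\right) = \left(-2261\right) 5213 = -11786593$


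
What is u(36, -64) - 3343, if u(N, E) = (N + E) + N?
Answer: -3335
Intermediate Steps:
u(N, E) = E + 2*N (u(N, E) = (E + N) + N = E + 2*N)
u(36, -64) - 3343 = (-64 + 2*36) - 3343 = (-64 + 72) - 3343 = 8 - 3343 = -3335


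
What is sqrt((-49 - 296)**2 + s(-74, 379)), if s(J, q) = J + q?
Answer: sqrt(119330) ≈ 345.44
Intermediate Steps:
sqrt((-49 - 296)**2 + s(-74, 379)) = sqrt((-49 - 296)**2 + (-74 + 379)) = sqrt((-345)**2 + 305) = sqrt(119025 + 305) = sqrt(119330)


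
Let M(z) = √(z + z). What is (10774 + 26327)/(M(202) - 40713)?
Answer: -1510493013/1657547965 - 74202*√101/1657547965 ≈ -0.91173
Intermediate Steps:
M(z) = √2*√z (M(z) = √(2*z) = √2*√z)
(10774 + 26327)/(M(202) - 40713) = (10774 + 26327)/(√2*√202 - 40713) = 37101/(2*√101 - 40713) = 37101/(-40713 + 2*√101)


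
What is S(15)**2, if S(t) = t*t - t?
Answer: 44100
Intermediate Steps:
S(t) = t**2 - t
S(15)**2 = (15*(-1 + 15))**2 = (15*14)**2 = 210**2 = 44100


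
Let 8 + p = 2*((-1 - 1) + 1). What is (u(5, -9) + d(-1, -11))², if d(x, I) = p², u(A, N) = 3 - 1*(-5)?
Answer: 11664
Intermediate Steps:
u(A, N) = 8 (u(A, N) = 3 + 5 = 8)
p = -10 (p = -8 + 2*((-1 - 1) + 1) = -8 + 2*(-2 + 1) = -8 + 2*(-1) = -8 - 2 = -10)
d(x, I) = 100 (d(x, I) = (-10)² = 100)
(u(5, -9) + d(-1, -11))² = (8 + 100)² = 108² = 11664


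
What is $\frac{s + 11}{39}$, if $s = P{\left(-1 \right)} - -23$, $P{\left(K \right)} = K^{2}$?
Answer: $\frac{35}{39} \approx 0.89744$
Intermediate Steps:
$s = 24$ ($s = \left(-1\right)^{2} - -23 = 1 + 23 = 24$)
$\frac{s + 11}{39} = \frac{24 + 11}{39} = 35 \cdot \frac{1}{39} = \frac{35}{39}$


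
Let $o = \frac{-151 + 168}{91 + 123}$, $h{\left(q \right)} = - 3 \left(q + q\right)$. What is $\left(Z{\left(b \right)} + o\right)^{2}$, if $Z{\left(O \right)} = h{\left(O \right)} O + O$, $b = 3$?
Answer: $\frac{118744609}{45796} \approx 2592.9$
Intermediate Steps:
$h{\left(q \right)} = - 6 q$ ($h{\left(q \right)} = - 3 \cdot 2 q = - 6 q$)
$Z{\left(O \right)} = O - 6 O^{2}$ ($Z{\left(O \right)} = - 6 O O + O = - 6 O^{2} + O = O - 6 O^{2}$)
$o = \frac{17}{214} \approx 0.079439$
$\left(Z{\left(b \right)} + o\right)^{2} = \left(3 \left(1 - 18\right) + \frac{17}{214}\right)^{2} = \left(3 \left(-17\right) + \frac{17}{214}\right)^{2} = \left(-51 + \frac{17}{214}\right)^{2} = \left(- \frac{10897}{214}\right)^{2} = \frac{118744609}{45796}$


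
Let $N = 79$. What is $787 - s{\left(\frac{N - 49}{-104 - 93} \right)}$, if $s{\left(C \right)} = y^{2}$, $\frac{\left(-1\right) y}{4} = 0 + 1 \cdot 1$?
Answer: $771$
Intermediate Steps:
$y = -4$ ($y = - 4 \left(0 + 1 \cdot 1\right) = - 4 \left(0 + 1\right) = \left(-4\right) 1 = -4$)
$s{\left(C \right)} = 16$ ($s{\left(C \right)} = \left(-4\right)^{2} = 16$)
$787 - s{\left(\frac{N - 49}{-104 - 93} \right)} = 787 - 16 = 771$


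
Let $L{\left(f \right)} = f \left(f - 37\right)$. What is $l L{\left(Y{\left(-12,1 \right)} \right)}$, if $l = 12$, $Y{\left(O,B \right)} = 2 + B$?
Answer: $-1224$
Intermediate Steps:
$L{\left(f \right)} = f \left(-37 + f\right)$
$l L{\left(Y{\left(-12,1 \right)} \right)} = 12 \left(2 + 1\right) \left(-37 + \left(2 + 1\right)\right) = 12 \cdot 3 \left(-37 + 3\right) = 12 \cdot 3 \left(-34\right) = 12 \left(-102\right) = -1224$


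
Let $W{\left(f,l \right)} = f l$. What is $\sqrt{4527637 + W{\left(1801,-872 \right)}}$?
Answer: $\sqrt{2957165} \approx 1719.6$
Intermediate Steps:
$\sqrt{4527637 + W{\left(1801,-872 \right)}} = \sqrt{4527637 + 1801 \left(-872\right)} = \sqrt{4527637 - 1570472} = \sqrt{2957165}$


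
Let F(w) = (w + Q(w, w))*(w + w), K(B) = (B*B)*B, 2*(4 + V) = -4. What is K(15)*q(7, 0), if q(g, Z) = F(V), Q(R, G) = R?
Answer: 486000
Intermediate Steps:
V = -6 (V = -4 + (½)*(-4) = -4 - 2 = -6)
K(B) = B³ (K(B) = B²*B = B³)
F(w) = 4*w² (F(w) = (w + w)*(w + w) = (2*w)*(2*w) = 4*w²)
q(g, Z) = 144 (q(g, Z) = 4*(-6)² = 4*36 = 144)
K(15)*q(7, 0) = 15³*144 = 3375*144 = 486000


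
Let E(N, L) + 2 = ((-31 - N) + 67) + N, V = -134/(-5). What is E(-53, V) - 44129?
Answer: -44095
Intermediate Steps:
V = 134/5 (V = -134*(-⅕) = 134/5 ≈ 26.800)
E(N, L) = 34 (E(N, L) = -2 + (((-31 - N) + 67) + N) = -2 + ((36 - N) + N) = -2 + 36 = 34)
E(-53, V) - 44129 = 34 - 44129 = -44095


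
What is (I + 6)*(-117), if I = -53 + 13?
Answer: 3978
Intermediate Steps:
I = -40
(I + 6)*(-117) = (-40 + 6)*(-117) = -34*(-117) = 3978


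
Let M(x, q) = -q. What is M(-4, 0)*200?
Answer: 0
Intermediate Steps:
M(-4, 0)*200 = -1*0*200 = 0*200 = 0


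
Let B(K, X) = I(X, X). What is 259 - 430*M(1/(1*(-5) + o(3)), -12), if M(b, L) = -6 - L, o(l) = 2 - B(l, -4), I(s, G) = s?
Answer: -2321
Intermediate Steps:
B(K, X) = X
o(l) = 6 (o(l) = 2 - 1*(-4) = 2 + 4 = 6)
259 - 430*M(1/(1*(-5) + o(3)), -12) = 259 - 430*(-6 - 1*(-12)) = 259 - 430*(-6 + 12) = 259 - 430*6 = 259 - 2580 = -2321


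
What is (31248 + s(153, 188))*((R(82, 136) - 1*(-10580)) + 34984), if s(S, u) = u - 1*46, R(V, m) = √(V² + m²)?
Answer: 1430253960 + 62780*√6305 ≈ 1.4352e+9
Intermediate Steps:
s(S, u) = -46 + u (s(S, u) = u - 46 = -46 + u)
(31248 + s(153, 188))*((R(82, 136) - 1*(-10580)) + 34984) = (31248 + (-46 + 188))*((√(82² + 136²) - 1*(-10580)) + 34984) = (31248 + 142)*((√(6724 + 18496) + 10580) + 34984) = 31390*((√25220 + 10580) + 34984) = 31390*((2*√6305 + 10580) + 34984) = 31390*((10580 + 2*√6305) + 34984) = 31390*(45564 + 2*√6305) = 1430253960 + 62780*√6305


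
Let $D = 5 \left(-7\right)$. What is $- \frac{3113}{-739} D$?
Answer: $- \frac{108955}{739} \approx -147.44$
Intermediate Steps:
$D = -35$
$- \frac{3113}{-739} D = - \frac{3113}{-739} \left(-35\right) = \left(-3113\right) \left(- \frac{1}{739}\right) \left(-35\right) = \frac{3113}{739} \left(-35\right) = - \frac{108955}{739}$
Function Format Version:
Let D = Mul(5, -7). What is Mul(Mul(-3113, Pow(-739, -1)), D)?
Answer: Rational(-108955, 739) ≈ -147.44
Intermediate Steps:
D = -35
Mul(Mul(-3113, Pow(-739, -1)), D) = Mul(Mul(-3113, Pow(-739, -1)), -35) = Mul(Mul(-3113, Rational(-1, 739)), -35) = Mul(Rational(3113, 739), -35) = Rational(-108955, 739)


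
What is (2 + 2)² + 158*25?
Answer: 3966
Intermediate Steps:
(2 + 2)² + 158*25 = 4² + 3950 = 16 + 3950 = 3966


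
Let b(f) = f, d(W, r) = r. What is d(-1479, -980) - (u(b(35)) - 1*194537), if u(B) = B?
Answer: 193522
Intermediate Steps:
d(-1479, -980) - (u(b(35)) - 1*194537) = -980 - (35 - 1*194537) = -980 - (35 - 194537) = -980 - 1*(-194502) = -980 + 194502 = 193522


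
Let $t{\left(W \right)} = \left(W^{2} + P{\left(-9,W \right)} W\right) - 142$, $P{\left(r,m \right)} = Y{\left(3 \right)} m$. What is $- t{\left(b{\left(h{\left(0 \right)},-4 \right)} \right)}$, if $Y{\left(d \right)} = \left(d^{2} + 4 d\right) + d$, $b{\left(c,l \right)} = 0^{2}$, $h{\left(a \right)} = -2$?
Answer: $142$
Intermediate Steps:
$b{\left(c,l \right)} = 0$
$Y{\left(d \right)} = d^{2} + 5 d$
$P{\left(r,m \right)} = 24 m$ ($P{\left(r,m \right)} = 3 \left(5 + 3\right) m = 3 \cdot 8 m = 24 m$)
$t{\left(W \right)} = -142 + 25 W^{2}$ ($t{\left(W \right)} = \left(W^{2} + 24 W W\right) - 142 = \left(W^{2} + 24 W^{2}\right) - 142 = 25 W^{2} - 142 = -142 + 25 W^{2}$)
$- t{\left(b{\left(h{\left(0 \right)},-4 \right)} \right)} = - (-142 + 25 \cdot 0^{2}) = - (-142 + 25 \cdot 0) = - (-142 + 0) = \left(-1\right) \left(-142\right) = 142$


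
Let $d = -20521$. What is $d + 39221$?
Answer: $18700$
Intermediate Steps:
$d + 39221 = -20521 + 39221 = 18700$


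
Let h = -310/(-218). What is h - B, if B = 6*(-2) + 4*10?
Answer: -2897/109 ≈ -26.578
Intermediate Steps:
h = 155/109 (h = -310*(-1/218) = 155/109 ≈ 1.4220)
B = 28 (B = -12 + 40 = 28)
h - B = 155/109 - 1*28 = 155/109 - 28 = -2897/109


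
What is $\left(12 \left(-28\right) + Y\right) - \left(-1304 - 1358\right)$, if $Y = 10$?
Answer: $2336$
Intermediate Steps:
$\left(12 \left(-28\right) + Y\right) - \left(-1304 - 1358\right) = \left(12 \left(-28\right) + 10\right) - \left(-1304 - 1358\right) = \left(-336 + 10\right) - \left(-1304 - 1358\right) = -326 - -2662 = -326 + 2662 = 2336$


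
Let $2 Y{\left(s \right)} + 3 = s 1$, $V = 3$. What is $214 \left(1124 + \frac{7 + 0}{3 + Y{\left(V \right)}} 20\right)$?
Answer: $\frac{751568}{3} \approx 2.5052 \cdot 10^{5}$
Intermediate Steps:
$Y{\left(s \right)} = - \frac{3}{2} + \frac{s}{2}$ ($Y{\left(s \right)} = - \frac{3}{2} + \frac{s 1}{2} = - \frac{3}{2} + \frac{s}{2}$)
$214 \left(1124 + \frac{7 + 0}{3 + Y{\left(V \right)}} 20\right) = 214 \left(1124 + \frac{7 + 0}{3 + \left(- \frac{3}{2} + \frac{1}{2} \cdot 3\right)} 20\right) = 214 \left(1124 + \frac{7}{3 + \left(- \frac{3}{2} + \frac{3}{2}\right)} 20\right) = 214 \left(1124 + \frac{7}{3 + 0} \cdot 20\right) = 214 \left(1124 + \frac{7}{3} \cdot 20\right) = 214 \left(1124 + \frac{140}{3}\right) = 214 \cdot \frac{3512}{3} = \frac{751568}{3}$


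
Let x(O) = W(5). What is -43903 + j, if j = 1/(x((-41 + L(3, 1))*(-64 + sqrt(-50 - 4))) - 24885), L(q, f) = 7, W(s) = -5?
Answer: -1092745671/24890 ≈ -43903.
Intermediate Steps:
x(O) = -5
j = -1/24890 (j = 1/(-5 - 24885) = 1/(-24890) = -1/24890 ≈ -4.0177e-5)
-43903 + j = -43903 - 1/24890 = -1092745671/24890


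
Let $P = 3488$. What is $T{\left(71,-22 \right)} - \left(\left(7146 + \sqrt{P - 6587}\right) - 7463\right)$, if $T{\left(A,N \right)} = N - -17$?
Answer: $312 - i \sqrt{3099} \approx 312.0 - 55.669 i$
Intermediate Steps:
$T{\left(A,N \right)} = 17 + N$ ($T{\left(A,N \right)} = N + 17 = 17 + N$)
$T{\left(71,-22 \right)} - \left(\left(7146 + \sqrt{P - 6587}\right) - 7463\right) = \left(17 - 22\right) - \left(\left(7146 + \sqrt{3488 - 6587}\right) - 7463\right) = -5 - \left(\left(7146 + \sqrt{-3099}\right) - 7463\right) = -5 - \left(\left(7146 + i \sqrt{3099}\right) - 7463\right) = -5 - \left(-317 + i \sqrt{3099}\right) = -5 + \left(317 - i \sqrt{3099}\right) = 312 - i \sqrt{3099}$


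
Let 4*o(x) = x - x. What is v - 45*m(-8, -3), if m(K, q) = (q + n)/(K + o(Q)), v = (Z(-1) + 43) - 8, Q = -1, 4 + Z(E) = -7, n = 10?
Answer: 507/8 ≈ 63.375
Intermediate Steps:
Z(E) = -11 (Z(E) = -4 - 7 = -11)
v = 24 (v = (-11 + 43) - 8 = 32 - 8 = 24)
o(x) = 0 (o(x) = (x - x)/4 = (¼)*0 = 0)
m(K, q) = (10 + q)/K (m(K, q) = (q + 10)/(K + 0) = (10 + q)/K)
v - 45*m(-8, -3) = 24 - 45*(10 - 3)/(-8) = 24 - (-45)*7/8 = 24 - 45*(-7/8) = 24 + 315/8 = 507/8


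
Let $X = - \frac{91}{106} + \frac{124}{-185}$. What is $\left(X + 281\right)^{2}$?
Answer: $\frac{30035123945761}{384552100} \approx 78104.0$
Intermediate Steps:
$X = - \frac{29979}{19610}$ ($X = \left(-91\right) \frac{1}{106} + 124 \left(- \frac{1}{185}\right) = - \frac{91}{106} - \frac{124}{185} = - \frac{29979}{19610} \approx -1.5288$)
$\left(X + 281\right)^{2} = \left(- \frac{29979}{19610} + 281\right)^{2} = \left(\frac{5480431}{19610}\right)^{2} = \frac{30035123945761}{384552100}$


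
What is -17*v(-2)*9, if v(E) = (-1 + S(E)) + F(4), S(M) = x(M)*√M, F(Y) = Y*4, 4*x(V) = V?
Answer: -2295 + 153*I*√2/2 ≈ -2295.0 + 108.19*I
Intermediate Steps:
x(V) = V/4
F(Y) = 4*Y
S(M) = M^(3/2)/4 (S(M) = (M/4)*√M = M^(3/2)/4)
v(E) = 15 + E^(3/2)/4 (v(E) = (-1 + E^(3/2)/4) + 4*4 = (-1 + E^(3/2)/4) + 16 = 15 + E^(3/2)/4)
-17*v(-2)*9 = -17*(15 + (-2)^(3/2)/4)*9 = -17*(15 + (-2*I*√2)/4)*9 = -17*(15 - I*√2/2)*9 = (-255 + 17*I*√2/2)*9 = -2295 + 153*I*√2/2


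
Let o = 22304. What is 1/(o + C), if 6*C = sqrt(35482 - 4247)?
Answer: 802944/17908831741 - 6*sqrt(31235)/17908831741 ≈ 4.4776e-5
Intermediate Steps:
C = sqrt(31235)/6 (C = sqrt(35482 - 4247)/6 = sqrt(31235)/6 ≈ 29.456)
1/(o + C) = 1/(22304 + sqrt(31235)/6)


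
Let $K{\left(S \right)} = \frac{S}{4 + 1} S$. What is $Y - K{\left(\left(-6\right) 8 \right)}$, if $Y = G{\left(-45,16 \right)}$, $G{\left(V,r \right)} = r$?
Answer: $- \frac{2224}{5} \approx -444.8$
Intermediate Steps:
$Y = 16$
$K{\left(S \right)} = \frac{S^{2}}{5}$ ($K{\left(S \right)} = \frac{S}{5} S = \frac{S^{2}}{5}$)
$Y - K{\left(\left(-6\right) 8 \right)} = 16 - \frac{\left(\left(-6\right) 8\right)^{2}}{5} = 16 - \frac{\left(-48\right)^{2}}{5} = 16 - \frac{1}{5} \cdot 2304 = 16 - \frac{2304}{5} = - \frac{2224}{5}$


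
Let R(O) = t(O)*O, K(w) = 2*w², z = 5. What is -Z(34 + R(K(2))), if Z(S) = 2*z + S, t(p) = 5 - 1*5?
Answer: -44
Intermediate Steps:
t(p) = 0 (t(p) = 5 - 5 = 0)
R(O) = 0 (R(O) = 0*O = 0)
Z(S) = 10 + S (Z(S) = 2*5 + S = 10 + S)
-Z(34 + R(K(2))) = -(10 + (34 + 0)) = -(10 + 34) = -1*44 = -44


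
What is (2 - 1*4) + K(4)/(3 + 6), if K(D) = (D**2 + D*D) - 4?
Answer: 10/9 ≈ 1.1111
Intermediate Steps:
K(D) = -4 + 2*D**2 (K(D) = (D**2 + D**2) - 4 = 2*D**2 - 4 = -4 + 2*D**2)
(2 - 1*4) + K(4)/(3 + 6) = (2 - 1*4) + (-4 + 2*4**2)/(3 + 6) = (2 - 4) + (-4 + 2*16)/9 = -2 + (-4 + 32)*(1/9) = -2 + 28*(1/9) = -2 + 28/9 = 10/9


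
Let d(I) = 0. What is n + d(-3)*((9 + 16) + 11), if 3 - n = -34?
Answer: 37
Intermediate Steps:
n = 37 (n = 3 - 1*(-34) = 3 + 34 = 37)
n + d(-3)*((9 + 16) + 11) = 37 + 0*((9 + 16) + 11) = 37 + 0*(25 + 11) = 37 + 0*36 = 37 + 0 = 37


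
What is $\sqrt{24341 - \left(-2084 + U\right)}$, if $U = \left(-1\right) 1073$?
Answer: $\sqrt{27498} \approx 165.83$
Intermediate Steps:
$U = -1073$
$\sqrt{24341 - \left(-2084 + U\right)} = \sqrt{24341 + \left(2084 - -1073\right)} = \sqrt{24341 + \left(2084 + 1073\right)} = \sqrt{24341 + 3157} = \sqrt{27498}$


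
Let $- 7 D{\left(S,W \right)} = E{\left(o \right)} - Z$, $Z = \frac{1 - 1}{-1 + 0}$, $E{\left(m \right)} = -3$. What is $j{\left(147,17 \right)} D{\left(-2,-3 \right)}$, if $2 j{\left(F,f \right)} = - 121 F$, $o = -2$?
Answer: $- \frac{7623}{2} \approx -3811.5$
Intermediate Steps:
$Z = 0$ ($Z = \frac{0}{-1} = 0 \left(-1\right) = 0$)
$D{\left(S,W \right)} = \frac{3}{7}$ ($D{\left(S,W \right)} = - \frac{-3 - 0}{7} = - \frac{-3 + 0}{7} = \left(- \frac{1}{7}\right) \left(-3\right) = \frac{3}{7}$)
$j{\left(F,f \right)} = - \frac{121 F}{2}$ ($j{\left(F,f \right)} = \frac{\left(-121\right) F}{2} = - \frac{121 F}{2}$)
$j{\left(147,17 \right)} D{\left(-2,-3 \right)} = \left(- \frac{121}{2}\right) 147 \cdot \frac{3}{7} = \left(- \frac{17787}{2}\right) \frac{3}{7} = - \frac{7623}{2}$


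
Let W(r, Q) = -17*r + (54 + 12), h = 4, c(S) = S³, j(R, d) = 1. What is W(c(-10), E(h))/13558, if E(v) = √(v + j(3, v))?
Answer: 8533/6779 ≈ 1.2587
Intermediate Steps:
E(v) = √(1 + v) (E(v) = √(v + 1) = √(1 + v))
W(r, Q) = 66 - 17*r (W(r, Q) = -17*r + 66 = 66 - 17*r)
W(c(-10), E(h))/13558 = (66 - 17*(-10)³)/13558 = (66 - 17*(-1000))*(1/13558) = (66 + 17000)*(1/13558) = 17066*(1/13558) = 8533/6779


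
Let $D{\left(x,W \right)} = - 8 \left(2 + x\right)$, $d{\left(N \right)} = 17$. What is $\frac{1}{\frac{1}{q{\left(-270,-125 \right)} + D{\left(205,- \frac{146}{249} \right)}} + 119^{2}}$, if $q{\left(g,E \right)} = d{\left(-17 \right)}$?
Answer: $\frac{1639}{23209878} \approx 7.0616 \cdot 10^{-5}$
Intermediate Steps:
$q{\left(g,E \right)} = 17$
$D{\left(x,W \right)} = -16 - 8 x$
$\frac{1}{\frac{1}{q{\left(-270,-125 \right)} + D{\left(205,- \frac{146}{249} \right)}} + 119^{2}} = \frac{1}{\frac{1}{17 - 1656} + 119^{2}} = \frac{1}{\frac{1}{17 - 1656} + 14161} = \frac{1}{\frac{1}{-1639} + 14161} = \frac{1}{- \frac{1}{1639} + 14161} = \frac{1}{\frac{23209878}{1639}} = \frac{1639}{23209878}$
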